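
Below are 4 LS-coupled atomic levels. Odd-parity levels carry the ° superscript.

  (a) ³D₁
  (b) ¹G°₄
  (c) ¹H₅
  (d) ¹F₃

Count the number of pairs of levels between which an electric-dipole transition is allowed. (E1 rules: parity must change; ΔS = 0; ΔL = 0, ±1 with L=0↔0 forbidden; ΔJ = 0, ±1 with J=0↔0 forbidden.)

(a)–(b): forbidden (ΔS, ΔL, ΔJ).
(a)–(c): forbidden (parity, ΔS, ΔL, ΔJ).
(a)–(d): forbidden (parity, ΔS, ΔJ).
(b)–(c): allowed.
(b)–(d): allowed.
(c)–(d): forbidden (parity, ΔL, ΔJ).
Allowed pairs: 2 of 6.

2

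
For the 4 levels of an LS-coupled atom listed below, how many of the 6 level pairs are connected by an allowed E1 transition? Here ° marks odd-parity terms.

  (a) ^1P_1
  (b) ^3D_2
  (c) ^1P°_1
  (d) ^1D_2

2

(a)–(b): forbidden (parity, ΔS).
(a)–(c): allowed.
(a)–(d): forbidden (parity).
(b)–(c): forbidden (ΔS).
(b)–(d): forbidden (parity, ΔS).
(c)–(d): allowed.
Allowed pairs: 2 of 6.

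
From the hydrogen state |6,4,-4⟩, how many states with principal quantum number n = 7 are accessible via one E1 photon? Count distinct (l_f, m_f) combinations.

4

E1 requires Δl = ±1, so l_f ∈ {3, 5}; with 0 ≤ l_f ≤ n_f−1 = 6, the allowed l_f values are {3, 5}.
For l_f = 3: m_f ∈ {m_i−1, m_i, m_i+1} ∩ [−3, 3] = {-3} → 1 state.
For l_f = 5: m_f ∈ {m_i−1, m_i, m_i+1} ∩ [−5, 5] = {-5, -4, -3} → 3 states.
Total: 4.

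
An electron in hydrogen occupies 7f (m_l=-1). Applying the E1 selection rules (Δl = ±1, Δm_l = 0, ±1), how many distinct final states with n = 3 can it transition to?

E1 requires Δl = ±1, so l_f ∈ {2, 4}; with 0 ≤ l_f ≤ n_f−1 = 2, the allowed l_f values are {2}.
For l_f = 2: m_f ∈ {m_i−1, m_i, m_i+1} ∩ [−2, 2] = {-2, -1, 0} → 3 states.
Total: 3.

3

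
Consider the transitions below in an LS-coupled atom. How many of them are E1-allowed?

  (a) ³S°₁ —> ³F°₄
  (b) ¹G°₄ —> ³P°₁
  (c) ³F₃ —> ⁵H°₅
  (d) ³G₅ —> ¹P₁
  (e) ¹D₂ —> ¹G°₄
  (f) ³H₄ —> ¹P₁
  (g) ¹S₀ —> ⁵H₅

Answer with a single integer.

(a) forbidden (parity, ΔL, ΔJ fail)
(b) forbidden (parity, ΔS, ΔL, ΔJ fail)
(c) forbidden (ΔS, ΔL, ΔJ fail)
(d) forbidden (parity, ΔS, ΔL, ΔJ fail)
(e) forbidden (ΔL, ΔJ fail)
(f) forbidden (parity, ΔS, ΔL, ΔJ fail)
(g) forbidden (parity, ΔS, ΔL, ΔJ fail)
Total allowed: 0 of 7.

0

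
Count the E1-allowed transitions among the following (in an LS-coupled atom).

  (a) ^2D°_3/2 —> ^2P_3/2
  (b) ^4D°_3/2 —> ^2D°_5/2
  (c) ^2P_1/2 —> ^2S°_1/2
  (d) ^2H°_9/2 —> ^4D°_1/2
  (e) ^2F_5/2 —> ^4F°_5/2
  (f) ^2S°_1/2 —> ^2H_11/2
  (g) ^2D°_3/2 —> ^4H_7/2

2

(a) allowed
(b) forbidden (parity, ΔS fail)
(c) allowed
(d) forbidden (parity, ΔS, ΔL, ΔJ fail)
(e) forbidden (ΔS fails)
(f) forbidden (ΔL, ΔJ fail)
(g) forbidden (ΔS, ΔL, ΔJ fail)
Total allowed: 2 of 7.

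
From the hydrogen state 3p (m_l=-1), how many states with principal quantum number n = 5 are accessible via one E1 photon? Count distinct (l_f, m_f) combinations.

E1 requires Δl = ±1, so l_f ∈ {0, 2}; with 0 ≤ l_f ≤ n_f−1 = 4, the allowed l_f values are {0, 2}.
For l_f = 0: m_f ∈ {m_i−1, m_i, m_i+1} ∩ [−0, 0] = {0} → 1 state.
For l_f = 2: m_f ∈ {m_i−1, m_i, m_i+1} ∩ [−2, 2] = {-2, -1, 0} → 3 states.
Total: 4.

4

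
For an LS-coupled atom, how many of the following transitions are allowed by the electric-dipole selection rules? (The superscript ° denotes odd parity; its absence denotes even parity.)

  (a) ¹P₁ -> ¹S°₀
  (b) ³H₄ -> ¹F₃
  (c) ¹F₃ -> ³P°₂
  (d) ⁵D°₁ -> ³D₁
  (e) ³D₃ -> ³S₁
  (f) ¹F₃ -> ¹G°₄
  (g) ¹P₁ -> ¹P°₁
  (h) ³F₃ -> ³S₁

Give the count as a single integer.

(a) allowed
(b) forbidden (parity, ΔS, ΔL fail)
(c) forbidden (ΔS, ΔL fail)
(d) forbidden (ΔS fails)
(e) forbidden (parity, ΔL, ΔJ fail)
(f) allowed
(g) allowed
(h) forbidden (parity, ΔL, ΔJ fail)
Total allowed: 3 of 8.

3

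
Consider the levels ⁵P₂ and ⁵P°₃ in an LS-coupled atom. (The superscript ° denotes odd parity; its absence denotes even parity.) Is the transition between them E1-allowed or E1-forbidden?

Parity must change: even → odd — passes.
ΔS = 0: S: 2 → 2 — passes.
ΔL = 0, ±1 (not L=0↔0): L: 1 → 1, ΔL = +0 — passes.
ΔJ = 0, ±1 (not J=0↔0): J: 2 → 3, ΔJ = +1 — passes.
All four E1 rules are satisfied.

allowed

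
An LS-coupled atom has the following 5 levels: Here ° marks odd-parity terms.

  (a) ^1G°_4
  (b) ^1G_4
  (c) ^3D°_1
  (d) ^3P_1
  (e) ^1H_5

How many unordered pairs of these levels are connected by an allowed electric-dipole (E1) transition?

(a)–(b): allowed.
(a)–(c): forbidden (parity, ΔS, ΔL, ΔJ).
(a)–(d): forbidden (ΔS, ΔL, ΔJ).
(a)–(e): allowed.
(b)–(c): forbidden (ΔS, ΔL, ΔJ).
(b)–(d): forbidden (parity, ΔS, ΔL, ΔJ).
(b)–(e): forbidden (parity).
(c)–(d): allowed.
(c)–(e): forbidden (ΔS, ΔL, ΔJ).
(d)–(e): forbidden (parity, ΔS, ΔL, ΔJ).
Allowed pairs: 3 of 10.

3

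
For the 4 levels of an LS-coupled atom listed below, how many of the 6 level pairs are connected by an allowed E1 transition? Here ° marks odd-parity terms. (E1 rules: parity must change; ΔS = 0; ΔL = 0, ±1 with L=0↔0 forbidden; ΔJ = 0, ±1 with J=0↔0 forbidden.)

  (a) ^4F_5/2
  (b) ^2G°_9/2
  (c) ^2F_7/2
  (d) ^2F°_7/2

2

(a)–(b): forbidden (ΔS, ΔJ).
(a)–(c): forbidden (parity, ΔS).
(a)–(d): forbidden (ΔS).
(b)–(c): allowed.
(b)–(d): forbidden (parity).
(c)–(d): allowed.
Allowed pairs: 2 of 6.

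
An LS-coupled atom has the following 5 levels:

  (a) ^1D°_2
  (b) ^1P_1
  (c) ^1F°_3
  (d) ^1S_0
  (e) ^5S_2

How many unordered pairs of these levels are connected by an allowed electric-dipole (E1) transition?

1

(a)–(b): allowed.
(a)–(c): forbidden (parity).
(a)–(d): forbidden (ΔL, ΔJ).
(a)–(e): forbidden (ΔS, ΔL).
(b)–(c): forbidden (ΔL, ΔJ).
(b)–(d): forbidden (parity).
(b)–(e): forbidden (parity, ΔS).
(c)–(d): forbidden (ΔL, ΔJ).
(c)–(e): forbidden (ΔS, ΔL).
(d)–(e): forbidden (parity, ΔS, ΔL, ΔJ).
Allowed pairs: 1 of 10.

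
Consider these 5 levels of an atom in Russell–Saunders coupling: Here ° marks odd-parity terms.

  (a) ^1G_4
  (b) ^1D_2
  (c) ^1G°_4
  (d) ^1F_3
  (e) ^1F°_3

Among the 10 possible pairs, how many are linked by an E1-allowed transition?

(a)–(b): forbidden (parity, ΔL, ΔJ).
(a)–(c): allowed.
(a)–(d): forbidden (parity).
(a)–(e): allowed.
(b)–(c): forbidden (ΔL, ΔJ).
(b)–(d): forbidden (parity).
(b)–(e): allowed.
(c)–(d): allowed.
(c)–(e): forbidden (parity).
(d)–(e): allowed.
Allowed pairs: 5 of 10.

5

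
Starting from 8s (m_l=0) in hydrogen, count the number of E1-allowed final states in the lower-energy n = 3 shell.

E1 requires Δl = ±1, so l_f ∈ {-1, 1}; with 0 ≤ l_f ≤ n_f−1 = 2, the allowed l_f values are {1}.
For l_f = 1: m_f ∈ {m_i−1, m_i, m_i+1} ∩ [−1, 1] = {-1, 0, 1} → 3 states.
Total: 3.

3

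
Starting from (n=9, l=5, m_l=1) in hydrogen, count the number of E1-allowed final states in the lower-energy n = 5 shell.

3

E1 requires Δl = ±1, so l_f ∈ {4, 6}; with 0 ≤ l_f ≤ n_f−1 = 4, the allowed l_f values are {4}.
For l_f = 4: m_f ∈ {m_i−1, m_i, m_i+1} ∩ [−4, 4] = {0, 1, 2} → 3 states.
Total: 3.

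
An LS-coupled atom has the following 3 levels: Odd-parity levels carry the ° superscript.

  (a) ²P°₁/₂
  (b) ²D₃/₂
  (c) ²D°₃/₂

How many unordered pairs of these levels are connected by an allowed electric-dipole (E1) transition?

2

(a)–(b): allowed.
(a)–(c): forbidden (parity).
(b)–(c): allowed.
Allowed pairs: 2 of 3.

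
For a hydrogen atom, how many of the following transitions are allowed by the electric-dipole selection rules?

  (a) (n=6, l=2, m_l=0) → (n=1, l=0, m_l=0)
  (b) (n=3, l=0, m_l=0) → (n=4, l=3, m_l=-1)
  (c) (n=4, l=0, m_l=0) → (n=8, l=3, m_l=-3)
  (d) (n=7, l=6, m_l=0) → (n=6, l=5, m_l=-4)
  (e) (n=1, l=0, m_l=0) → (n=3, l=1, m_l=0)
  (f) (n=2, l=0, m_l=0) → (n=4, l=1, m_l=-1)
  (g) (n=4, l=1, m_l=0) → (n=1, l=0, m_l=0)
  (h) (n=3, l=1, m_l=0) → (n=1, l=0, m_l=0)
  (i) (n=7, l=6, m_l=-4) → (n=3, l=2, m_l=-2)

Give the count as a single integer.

4

(a) forbidden — Δl = -2 (E1 requires Δl = ±1)
(b) forbidden — Δl = +3 (E1 requires Δl = ±1)
(c) forbidden — Δl = +3 (E1 requires Δl = ±1); Δm_l = -3 (E1 requires Δm_l = 0, ±1)
(d) forbidden — Δm_l = -4 (E1 requires Δm_l = 0, ±1)
(e) allowed
(f) allowed
(g) allowed
(h) allowed
(i) forbidden — Δl = -4 (E1 requires Δl = ±1); Δm_l = +2 (E1 requires Δm_l = 0, ±1)
Total allowed: 4 of 9.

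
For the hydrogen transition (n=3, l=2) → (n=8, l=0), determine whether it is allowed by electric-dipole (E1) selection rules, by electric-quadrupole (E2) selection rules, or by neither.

Δl = 0 − 2 = -2; l_i + l_f = 2.
E1 (Δl = ±1): not satisfied.
E2 (Δl = 0,±2, l_i+l_f ≥ 2): satisfied.

E2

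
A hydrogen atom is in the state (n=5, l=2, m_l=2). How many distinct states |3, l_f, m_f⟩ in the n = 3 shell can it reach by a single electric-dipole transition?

E1 requires Δl = ±1, so l_f ∈ {1, 3}; with 0 ≤ l_f ≤ n_f−1 = 2, the allowed l_f values are {1}.
For l_f = 1: m_f ∈ {m_i−1, m_i, m_i+1} ∩ [−1, 1] = {1} → 1 state.
Total: 1.

1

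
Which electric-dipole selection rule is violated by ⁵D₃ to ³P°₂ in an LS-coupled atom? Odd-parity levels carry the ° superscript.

the ΔS = 0 rule

Parity must change: even → odd — passes.
ΔS = 0: S: 2 → 1 — fails.
ΔL = 0, ±1 (not L=0↔0): L: 2 → 1, ΔL = -1 — passes.
ΔJ = 0, ±1 (not J=0↔0): J: 3 → 2, ΔJ = -1 — passes.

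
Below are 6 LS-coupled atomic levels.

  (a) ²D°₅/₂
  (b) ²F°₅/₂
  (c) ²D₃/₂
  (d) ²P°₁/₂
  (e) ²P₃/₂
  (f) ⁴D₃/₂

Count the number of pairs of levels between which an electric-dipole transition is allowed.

5

(a)–(b): forbidden (parity).
(a)–(c): allowed.
(a)–(d): forbidden (parity, ΔJ).
(a)–(e): allowed.
(a)–(f): forbidden (ΔS).
(b)–(c): allowed.
(b)–(d): forbidden (parity, ΔL, ΔJ).
(b)–(e): forbidden (ΔL).
(b)–(f): forbidden (ΔS).
(c)–(d): allowed.
(c)–(e): forbidden (parity).
(c)–(f): forbidden (parity, ΔS).
(d)–(e): allowed.
(d)–(f): forbidden (ΔS).
(e)–(f): forbidden (parity, ΔS).
Allowed pairs: 5 of 15.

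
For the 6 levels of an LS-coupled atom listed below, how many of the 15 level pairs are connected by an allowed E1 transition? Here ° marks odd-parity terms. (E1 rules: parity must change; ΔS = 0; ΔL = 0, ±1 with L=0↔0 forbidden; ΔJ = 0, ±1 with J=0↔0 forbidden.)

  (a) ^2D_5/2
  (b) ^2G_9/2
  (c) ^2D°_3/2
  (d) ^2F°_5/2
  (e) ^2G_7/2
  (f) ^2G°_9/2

(a)–(b): forbidden (parity, ΔL, ΔJ).
(a)–(c): allowed.
(a)–(d): allowed.
(a)–(e): forbidden (parity, ΔL).
(a)–(f): forbidden (ΔL, ΔJ).
(b)–(c): forbidden (ΔL, ΔJ).
(b)–(d): forbidden (ΔJ).
(b)–(e): forbidden (parity).
(b)–(f): allowed.
(c)–(d): forbidden (parity).
(c)–(e): forbidden (ΔL, ΔJ).
(c)–(f): forbidden (parity, ΔL, ΔJ).
(d)–(e): allowed.
(d)–(f): forbidden (parity, ΔJ).
(e)–(f): allowed.
Allowed pairs: 5 of 15.

5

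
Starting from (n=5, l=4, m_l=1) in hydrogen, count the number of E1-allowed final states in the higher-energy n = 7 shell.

6

E1 requires Δl = ±1, so l_f ∈ {3, 5}; with 0 ≤ l_f ≤ n_f−1 = 6, the allowed l_f values are {3, 5}.
For l_f = 3: m_f ∈ {m_i−1, m_i, m_i+1} ∩ [−3, 3] = {0, 1, 2} → 3 states.
For l_f = 5: m_f ∈ {m_i−1, m_i, m_i+1} ∩ [−5, 5] = {0, 1, 2} → 3 states.
Total: 6.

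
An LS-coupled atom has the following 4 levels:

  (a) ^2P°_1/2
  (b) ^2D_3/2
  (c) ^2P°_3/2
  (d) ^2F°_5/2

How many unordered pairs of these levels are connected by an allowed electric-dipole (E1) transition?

(a)–(b): allowed.
(a)–(c): forbidden (parity).
(a)–(d): forbidden (parity, ΔL, ΔJ).
(b)–(c): allowed.
(b)–(d): allowed.
(c)–(d): forbidden (parity, ΔL).
Allowed pairs: 3 of 6.

3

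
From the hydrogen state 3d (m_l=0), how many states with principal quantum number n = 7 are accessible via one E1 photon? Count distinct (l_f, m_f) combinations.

E1 requires Δl = ±1, so l_f ∈ {1, 3}; with 0 ≤ l_f ≤ n_f−1 = 6, the allowed l_f values are {1, 3}.
For l_f = 1: m_f ∈ {m_i−1, m_i, m_i+1} ∩ [−1, 1] = {-1, 0, 1} → 3 states.
For l_f = 3: m_f ∈ {m_i−1, m_i, m_i+1} ∩ [−3, 3] = {-1, 0, 1} → 3 states.
Total: 6.

6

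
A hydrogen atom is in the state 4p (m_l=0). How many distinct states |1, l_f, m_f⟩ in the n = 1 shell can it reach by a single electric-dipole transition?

E1 requires Δl = ±1, so l_f ∈ {0, 2}; with 0 ≤ l_f ≤ n_f−1 = 0, the allowed l_f values are {0}.
For l_f = 0: m_f ∈ {m_i−1, m_i, m_i+1} ∩ [−0, 0] = {0} → 1 state.
Total: 1.

1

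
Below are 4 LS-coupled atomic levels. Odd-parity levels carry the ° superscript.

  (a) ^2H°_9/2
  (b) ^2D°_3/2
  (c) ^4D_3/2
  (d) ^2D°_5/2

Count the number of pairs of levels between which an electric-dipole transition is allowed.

(a)–(b): forbidden (parity, ΔL, ΔJ).
(a)–(c): forbidden (ΔS, ΔL, ΔJ).
(a)–(d): forbidden (parity, ΔL, ΔJ).
(b)–(c): forbidden (ΔS).
(b)–(d): forbidden (parity).
(c)–(d): forbidden (ΔS).
Allowed pairs: 0 of 6.

0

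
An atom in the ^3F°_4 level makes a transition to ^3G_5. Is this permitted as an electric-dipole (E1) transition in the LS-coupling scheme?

Reading off the term symbols: S 1→1, L 3→4, J 4→5, parity odd→even.
ΔS = 0: S: 1 → 1 — ✓.
Parity must change: odd → even — ✓.
ΔL = 0, ±1 (not L=0↔0): L: 3 → 4, ΔL = +1 — ✓.
ΔJ = 0, ±1 (not J=0↔0): J: 4 → 5, ΔJ = +1 — ✓.
All four E1 rules are satisfied.

allowed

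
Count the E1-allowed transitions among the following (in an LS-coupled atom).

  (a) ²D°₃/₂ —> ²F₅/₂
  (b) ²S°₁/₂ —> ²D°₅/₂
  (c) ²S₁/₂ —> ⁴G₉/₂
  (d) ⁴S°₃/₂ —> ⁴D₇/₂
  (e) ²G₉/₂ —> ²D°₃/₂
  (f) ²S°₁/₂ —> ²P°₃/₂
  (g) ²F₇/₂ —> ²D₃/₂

(a) allowed
(b) forbidden (parity, ΔL, ΔJ fail)
(c) forbidden (parity, ΔS, ΔL, ΔJ fail)
(d) forbidden (ΔL, ΔJ fail)
(e) forbidden (ΔL, ΔJ fail)
(f) forbidden (parity fails)
(g) forbidden (parity, ΔJ fail)
Total allowed: 1 of 7.

1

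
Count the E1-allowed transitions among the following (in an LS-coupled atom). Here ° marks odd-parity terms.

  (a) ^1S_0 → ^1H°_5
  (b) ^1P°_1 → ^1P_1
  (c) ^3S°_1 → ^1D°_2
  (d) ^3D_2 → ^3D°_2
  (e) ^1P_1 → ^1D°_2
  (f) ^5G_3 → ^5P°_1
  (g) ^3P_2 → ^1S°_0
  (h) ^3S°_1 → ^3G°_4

(a) forbidden (ΔL, ΔJ fail)
(b) allowed
(c) forbidden (parity, ΔS, ΔL fail)
(d) allowed
(e) allowed
(f) forbidden (ΔL, ΔJ fail)
(g) forbidden (ΔS, ΔJ fail)
(h) forbidden (parity, ΔL, ΔJ fail)
Total allowed: 3 of 8.

3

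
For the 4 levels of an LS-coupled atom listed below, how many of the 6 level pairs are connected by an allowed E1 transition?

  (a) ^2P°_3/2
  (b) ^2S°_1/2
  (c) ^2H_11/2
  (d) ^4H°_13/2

(a)–(b): forbidden (parity).
(a)–(c): forbidden (ΔL, ΔJ).
(a)–(d): forbidden (parity, ΔS, ΔL, ΔJ).
(b)–(c): forbidden (ΔL, ΔJ).
(b)–(d): forbidden (parity, ΔS, ΔL, ΔJ).
(c)–(d): forbidden (ΔS).
Allowed pairs: 0 of 6.

0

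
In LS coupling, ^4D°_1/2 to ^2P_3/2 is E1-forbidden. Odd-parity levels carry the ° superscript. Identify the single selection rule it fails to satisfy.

Reading off the term symbols: S 3/2→1/2, L 2→1, J 1/2→3/2, parity odd→even.
ΔS = 0: S: 3/2 → 1/2 — violated.
Parity must change: odd → even — satisfied.
ΔL = 0, ±1 (not L=0↔0): L: 2 → 1, ΔL = -1 — satisfied.
ΔJ = 0, ±1 (not J=0↔0): J: 1/2 → 3/2, ΔJ = +1 — satisfied.

the ΔS = 0 rule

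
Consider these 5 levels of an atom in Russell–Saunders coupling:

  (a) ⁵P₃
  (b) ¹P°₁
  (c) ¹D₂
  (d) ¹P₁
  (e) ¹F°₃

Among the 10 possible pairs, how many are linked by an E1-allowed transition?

(a)–(b): forbidden (ΔS, ΔJ).
(a)–(c): forbidden (parity, ΔS).
(a)–(d): forbidden (parity, ΔS, ΔJ).
(a)–(e): forbidden (ΔS, ΔL).
(b)–(c): allowed.
(b)–(d): allowed.
(b)–(e): forbidden (parity, ΔL, ΔJ).
(c)–(d): forbidden (parity).
(c)–(e): allowed.
(d)–(e): forbidden (ΔL, ΔJ).
Allowed pairs: 3 of 10.

3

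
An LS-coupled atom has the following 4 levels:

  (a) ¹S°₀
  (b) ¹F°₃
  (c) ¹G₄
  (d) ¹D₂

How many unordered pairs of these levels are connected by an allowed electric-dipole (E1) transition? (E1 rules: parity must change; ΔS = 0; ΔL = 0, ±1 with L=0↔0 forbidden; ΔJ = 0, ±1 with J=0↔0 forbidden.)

2

(a)–(b): forbidden (parity, ΔL, ΔJ).
(a)–(c): forbidden (ΔL, ΔJ).
(a)–(d): forbidden (ΔL, ΔJ).
(b)–(c): allowed.
(b)–(d): allowed.
(c)–(d): forbidden (parity, ΔL, ΔJ).
Allowed pairs: 2 of 6.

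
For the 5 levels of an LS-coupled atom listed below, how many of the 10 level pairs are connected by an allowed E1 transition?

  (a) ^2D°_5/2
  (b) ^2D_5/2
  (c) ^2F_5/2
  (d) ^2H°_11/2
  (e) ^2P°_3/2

(a)–(b): allowed.
(a)–(c): allowed.
(a)–(d): forbidden (parity, ΔL, ΔJ).
(a)–(e): forbidden (parity).
(b)–(c): forbidden (parity).
(b)–(d): forbidden (ΔL, ΔJ).
(b)–(e): allowed.
(c)–(d): forbidden (ΔL, ΔJ).
(c)–(e): forbidden (ΔL).
(d)–(e): forbidden (parity, ΔL, ΔJ).
Allowed pairs: 3 of 10.

3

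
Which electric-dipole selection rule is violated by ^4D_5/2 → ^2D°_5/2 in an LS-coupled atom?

Initial level: S=3/2, L=2, J=5/2, parity even. Final level: S=1/2, L=2, J=5/2, parity odd.
Parity must change: even → odd — passes.
ΔS = 0: S: 3/2 → 1/2 — fails.
ΔL = 0, ±1 (not L=0↔0): L: 2 → 2, ΔL = +0 — passes.
ΔJ = 0, ±1 (not J=0↔0): J: 5/2 → 5/2, ΔJ = +0 — passes.

the ΔS = 0 rule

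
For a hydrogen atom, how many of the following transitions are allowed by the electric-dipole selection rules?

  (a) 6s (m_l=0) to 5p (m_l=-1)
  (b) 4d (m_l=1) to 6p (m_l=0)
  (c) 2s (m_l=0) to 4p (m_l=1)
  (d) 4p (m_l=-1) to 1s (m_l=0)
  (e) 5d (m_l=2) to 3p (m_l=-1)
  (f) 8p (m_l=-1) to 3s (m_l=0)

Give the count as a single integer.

(a) allowed
(b) allowed
(c) allowed
(d) allowed
(e) forbidden — Δm_l = -3 (E1 requires Δm_l = 0, ±1)
(f) allowed
Total allowed: 5 of 6.

5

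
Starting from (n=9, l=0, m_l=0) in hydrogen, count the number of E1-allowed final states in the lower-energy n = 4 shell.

3

E1 requires Δl = ±1, so l_f ∈ {-1, 1}; with 0 ≤ l_f ≤ n_f−1 = 3, the allowed l_f values are {1}.
For l_f = 1: m_f ∈ {m_i−1, m_i, m_i+1} ∩ [−1, 1] = {-1, 0, 1} → 3 states.
Total: 3.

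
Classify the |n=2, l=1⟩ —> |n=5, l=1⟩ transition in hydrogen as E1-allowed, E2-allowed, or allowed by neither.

E2

Δl = 1 − 1 = +0; l_i + l_f = 2.
E1 (Δl = ±1): not satisfied.
E2 (Δl = 0,±2, l_i+l_f ≥ 2): satisfied.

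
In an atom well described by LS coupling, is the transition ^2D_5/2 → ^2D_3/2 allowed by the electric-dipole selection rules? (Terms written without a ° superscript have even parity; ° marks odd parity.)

forbidden

Initial level: S=1/2, L=2, J=5/2, parity even. Final level: S=1/2, L=2, J=3/2, parity even.
Parity must change: even → even — fails.
ΔS = 0: S: 1/2 → 1/2 — ok.
ΔL = 0, ±1 (not L=0↔0): L: 2 → 2, ΔL = +0 — ok.
ΔJ = 0, ±1 (not J=0↔0): J: 5/2 → 3/2, ΔJ = -1 — ok.
Rule(s) violated: parity.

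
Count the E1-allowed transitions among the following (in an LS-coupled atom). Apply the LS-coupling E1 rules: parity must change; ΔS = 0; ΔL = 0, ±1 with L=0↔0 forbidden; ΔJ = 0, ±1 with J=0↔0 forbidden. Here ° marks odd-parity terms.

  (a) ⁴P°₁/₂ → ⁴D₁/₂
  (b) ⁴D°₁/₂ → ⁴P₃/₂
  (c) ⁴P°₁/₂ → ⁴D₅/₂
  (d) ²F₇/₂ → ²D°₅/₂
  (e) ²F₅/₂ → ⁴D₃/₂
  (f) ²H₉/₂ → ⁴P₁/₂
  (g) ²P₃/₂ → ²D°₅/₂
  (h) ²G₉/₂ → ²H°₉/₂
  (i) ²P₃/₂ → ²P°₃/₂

6

(a) allowed
(b) allowed
(c) forbidden (ΔJ fails)
(d) allowed
(e) forbidden (parity, ΔS fail)
(f) forbidden (parity, ΔS, ΔL, ΔJ fail)
(g) allowed
(h) allowed
(i) allowed
Total allowed: 6 of 9.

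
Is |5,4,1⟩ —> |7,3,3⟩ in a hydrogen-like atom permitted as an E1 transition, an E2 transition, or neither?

Δl = 3 − 4 = -1; l_i + l_f = 7.
Δm_l = +2.
E1 (Δl = ±1, |Δm_l| ≤ 1): not satisfied.
E2 (Δl = 0,±2, l_i+l_f ≥ 2, |Δm_l| ≤ 2): not satisfied.

neither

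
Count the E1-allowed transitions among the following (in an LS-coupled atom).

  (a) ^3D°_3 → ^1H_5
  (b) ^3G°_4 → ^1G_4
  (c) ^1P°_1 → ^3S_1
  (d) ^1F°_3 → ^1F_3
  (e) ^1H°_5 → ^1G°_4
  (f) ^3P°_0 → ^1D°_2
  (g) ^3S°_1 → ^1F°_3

(a) forbidden (ΔS, ΔL, ΔJ fail)
(b) forbidden (ΔS fails)
(c) forbidden (ΔS fails)
(d) allowed
(e) forbidden (parity fails)
(f) forbidden (parity, ΔS, ΔJ fail)
(g) forbidden (parity, ΔS, ΔL, ΔJ fail)
Total allowed: 1 of 7.

1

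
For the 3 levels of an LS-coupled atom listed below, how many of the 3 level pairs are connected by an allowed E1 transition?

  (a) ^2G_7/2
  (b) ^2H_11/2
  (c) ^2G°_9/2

2

(a)–(b): forbidden (parity, ΔJ).
(a)–(c): allowed.
(b)–(c): allowed.
Allowed pairs: 2 of 3.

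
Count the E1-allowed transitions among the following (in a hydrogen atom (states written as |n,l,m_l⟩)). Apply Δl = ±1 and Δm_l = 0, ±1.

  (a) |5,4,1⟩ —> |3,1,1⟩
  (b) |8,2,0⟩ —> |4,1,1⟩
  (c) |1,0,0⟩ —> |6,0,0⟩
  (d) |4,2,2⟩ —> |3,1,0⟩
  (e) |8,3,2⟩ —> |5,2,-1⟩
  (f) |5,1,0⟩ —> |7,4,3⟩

1

(a) forbidden — Δl = -3 (E1 requires Δl = ±1)
(b) allowed
(c) forbidden — Δl = +0 (E1 requires Δl = ±1)
(d) forbidden — Δm_l = -2 (E1 requires Δm_l = 0, ±1)
(e) forbidden — Δm_l = -3 (E1 requires Δm_l = 0, ±1)
(f) forbidden — Δl = +3 (E1 requires Δl = ±1); Δm_l = +3 (E1 requires Δm_l = 0, ±1)
Total allowed: 1 of 6.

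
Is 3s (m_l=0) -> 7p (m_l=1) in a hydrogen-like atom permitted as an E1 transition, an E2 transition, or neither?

E1

Δl = 1 − 0 = +1; l_i + l_f = 1.
Δm_l = +1.
E1 (Δl = ±1, |Δm_l| ≤ 1): satisfied.
E2 (Δl = 0,±2, l_i+l_f ≥ 2, |Δm_l| ≤ 2): not satisfied.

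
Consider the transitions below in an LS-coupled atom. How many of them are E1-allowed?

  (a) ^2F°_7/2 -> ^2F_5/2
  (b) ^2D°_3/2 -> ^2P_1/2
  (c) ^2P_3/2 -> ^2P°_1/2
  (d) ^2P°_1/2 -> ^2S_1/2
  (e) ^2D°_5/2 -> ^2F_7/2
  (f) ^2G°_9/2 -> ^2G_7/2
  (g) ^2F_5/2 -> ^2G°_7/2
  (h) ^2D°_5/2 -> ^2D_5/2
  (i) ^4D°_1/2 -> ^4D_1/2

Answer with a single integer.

(a) allowed
(b) allowed
(c) allowed
(d) allowed
(e) allowed
(f) allowed
(g) allowed
(h) allowed
(i) allowed
Total allowed: 9 of 9.

9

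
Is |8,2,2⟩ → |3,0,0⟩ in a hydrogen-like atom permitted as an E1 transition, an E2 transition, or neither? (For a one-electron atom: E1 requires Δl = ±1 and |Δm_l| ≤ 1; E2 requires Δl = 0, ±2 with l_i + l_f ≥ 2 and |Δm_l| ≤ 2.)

Δl = 0 − 2 = -2; l_i + l_f = 2.
Δm_l = -2.
E1 (Δl = ±1, |Δm_l| ≤ 1): not satisfied.
E2 (Δl = 0,±2, l_i+l_f ≥ 2, |Δm_l| ≤ 2): satisfied.

E2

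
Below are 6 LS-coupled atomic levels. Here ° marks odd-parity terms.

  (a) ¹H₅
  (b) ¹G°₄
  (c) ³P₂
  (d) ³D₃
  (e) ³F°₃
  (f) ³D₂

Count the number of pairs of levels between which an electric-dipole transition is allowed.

3

(a)–(b): allowed.
(a)–(c): forbidden (parity, ΔS, ΔL, ΔJ).
(a)–(d): forbidden (parity, ΔS, ΔL, ΔJ).
(a)–(e): forbidden (ΔS, ΔL, ΔJ).
(a)–(f): forbidden (parity, ΔS, ΔL, ΔJ).
(b)–(c): forbidden (ΔS, ΔL, ΔJ).
(b)–(d): forbidden (ΔS, ΔL).
(b)–(e): forbidden (parity, ΔS).
(b)–(f): forbidden (ΔS, ΔL, ΔJ).
(c)–(d): forbidden (parity).
(c)–(e): forbidden (ΔL).
(c)–(f): forbidden (parity).
(d)–(e): allowed.
(d)–(f): forbidden (parity).
(e)–(f): allowed.
Allowed pairs: 3 of 15.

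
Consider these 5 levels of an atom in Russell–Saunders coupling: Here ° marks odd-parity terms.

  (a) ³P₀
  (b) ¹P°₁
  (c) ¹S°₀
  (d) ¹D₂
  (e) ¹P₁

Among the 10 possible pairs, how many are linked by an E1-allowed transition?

(a)–(b): forbidden (ΔS).
(a)–(c): forbidden (ΔS, ΔJ).
(a)–(d): forbidden (parity, ΔS, ΔJ).
(a)–(e): forbidden (parity, ΔS).
(b)–(c): forbidden (parity).
(b)–(d): allowed.
(b)–(e): allowed.
(c)–(d): forbidden (ΔL, ΔJ).
(c)–(e): allowed.
(d)–(e): forbidden (parity).
Allowed pairs: 3 of 10.

3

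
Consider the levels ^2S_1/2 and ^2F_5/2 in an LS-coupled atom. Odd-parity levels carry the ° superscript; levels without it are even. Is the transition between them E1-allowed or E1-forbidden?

Reading off the term symbols: S 1/2→1/2, L 0→3, J 1/2→5/2, parity even→even.
Parity must change: even → even — violated.
ΔS = 0: S: 1/2 → 1/2 — satisfied.
ΔL = 0, ±1 (not L=0↔0): L: 0 → 3, ΔL = +3 — violated.
ΔJ = 0, ±1 (not J=0↔0): J: 1/2 → 5/2, ΔJ = +2 — violated.
Rule(s) violated: parity, ΔL, ΔJ.

forbidden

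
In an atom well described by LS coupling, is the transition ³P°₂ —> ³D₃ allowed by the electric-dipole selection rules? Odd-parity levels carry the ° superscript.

Initial level: S=1, L=1, J=2, parity odd. Final level: S=1, L=2, J=3, parity even.
Parity must change: odd → even — ✓.
ΔS = 0: S: 1 → 1 — ✓.
ΔL = 0, ±1 (not L=0↔0): L: 1 → 2, ΔL = +1 — ✓.
ΔJ = 0, ±1 (not J=0↔0): J: 2 → 3, ΔJ = +1 — ✓.
All four E1 rules are satisfied.

allowed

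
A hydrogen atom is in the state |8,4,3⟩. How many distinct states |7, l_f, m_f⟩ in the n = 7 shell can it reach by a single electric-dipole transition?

E1 requires Δl = ±1, so l_f ∈ {3, 5}; with 0 ≤ l_f ≤ n_f−1 = 6, the allowed l_f values are {3, 5}.
For l_f = 3: m_f ∈ {m_i−1, m_i, m_i+1} ∩ [−3, 3] = {2, 3} → 2 states.
For l_f = 5: m_f ∈ {m_i−1, m_i, m_i+1} ∩ [−5, 5] = {2, 3, 4} → 3 states.
Total: 5.

5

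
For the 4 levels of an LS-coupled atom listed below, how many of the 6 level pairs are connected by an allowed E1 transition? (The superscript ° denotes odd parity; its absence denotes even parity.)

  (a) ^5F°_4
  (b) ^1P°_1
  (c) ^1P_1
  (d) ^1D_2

2

(a)–(b): forbidden (parity, ΔS, ΔL, ΔJ).
(a)–(c): forbidden (ΔS, ΔL, ΔJ).
(a)–(d): forbidden (ΔS, ΔJ).
(b)–(c): allowed.
(b)–(d): allowed.
(c)–(d): forbidden (parity).
Allowed pairs: 2 of 6.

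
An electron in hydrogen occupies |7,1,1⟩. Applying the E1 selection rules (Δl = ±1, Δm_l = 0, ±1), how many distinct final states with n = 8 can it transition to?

4

E1 requires Δl = ±1, so l_f ∈ {0, 2}; with 0 ≤ l_f ≤ n_f−1 = 7, the allowed l_f values are {0, 2}.
For l_f = 0: m_f ∈ {m_i−1, m_i, m_i+1} ∩ [−0, 0] = {0} → 1 state.
For l_f = 2: m_f ∈ {m_i−1, m_i, m_i+1} ∩ [−2, 2] = {0, 1, 2} → 3 states.
Total: 4.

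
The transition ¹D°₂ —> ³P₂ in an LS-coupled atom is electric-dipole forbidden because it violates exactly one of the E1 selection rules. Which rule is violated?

ΔL = 0, ±1 (not L=0↔0): L: 2 → 1, ΔL = -1 — satisfied.
ΔJ = 0, ±1 (not J=0↔0): J: 2 → 2, ΔJ = +0 — satisfied.
ΔS = 0: S: 0 → 1 — violated.
Parity must change: odd → even — satisfied.

the ΔS = 0 rule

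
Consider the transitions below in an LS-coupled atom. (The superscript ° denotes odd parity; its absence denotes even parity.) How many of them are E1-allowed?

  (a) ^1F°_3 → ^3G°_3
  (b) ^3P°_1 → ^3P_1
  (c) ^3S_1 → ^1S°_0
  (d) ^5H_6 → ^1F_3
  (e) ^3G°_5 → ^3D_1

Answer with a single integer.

(a) forbidden (parity, ΔS fail)
(b) allowed
(c) forbidden (ΔS, ΔL fail)
(d) forbidden (parity, ΔS, ΔL, ΔJ fail)
(e) forbidden (ΔL, ΔJ fail)
Total allowed: 1 of 5.

1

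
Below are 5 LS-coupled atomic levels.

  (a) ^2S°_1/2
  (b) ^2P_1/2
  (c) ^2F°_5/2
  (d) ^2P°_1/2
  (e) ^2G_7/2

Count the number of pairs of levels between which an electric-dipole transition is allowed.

3

(a)–(b): allowed.
(a)–(c): forbidden (parity, ΔL, ΔJ).
(a)–(d): forbidden (parity).
(a)–(e): forbidden (ΔL, ΔJ).
(b)–(c): forbidden (ΔL, ΔJ).
(b)–(d): allowed.
(b)–(e): forbidden (parity, ΔL, ΔJ).
(c)–(d): forbidden (parity, ΔL, ΔJ).
(c)–(e): allowed.
(d)–(e): forbidden (ΔL, ΔJ).
Allowed pairs: 3 of 10.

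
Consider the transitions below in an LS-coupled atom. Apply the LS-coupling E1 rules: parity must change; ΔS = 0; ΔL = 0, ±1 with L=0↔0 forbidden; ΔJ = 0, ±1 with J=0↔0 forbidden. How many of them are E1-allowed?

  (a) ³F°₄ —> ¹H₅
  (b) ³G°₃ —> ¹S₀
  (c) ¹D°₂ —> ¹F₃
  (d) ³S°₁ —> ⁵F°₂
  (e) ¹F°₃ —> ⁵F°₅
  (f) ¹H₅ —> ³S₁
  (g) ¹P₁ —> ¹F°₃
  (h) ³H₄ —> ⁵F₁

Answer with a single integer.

(a) forbidden (ΔS, ΔL fail)
(b) forbidden (ΔS, ΔL, ΔJ fail)
(c) allowed
(d) forbidden (parity, ΔS, ΔL fail)
(e) forbidden (parity, ΔS, ΔJ fail)
(f) forbidden (parity, ΔS, ΔL, ΔJ fail)
(g) forbidden (ΔL, ΔJ fail)
(h) forbidden (parity, ΔS, ΔL, ΔJ fail)
Total allowed: 1 of 8.

1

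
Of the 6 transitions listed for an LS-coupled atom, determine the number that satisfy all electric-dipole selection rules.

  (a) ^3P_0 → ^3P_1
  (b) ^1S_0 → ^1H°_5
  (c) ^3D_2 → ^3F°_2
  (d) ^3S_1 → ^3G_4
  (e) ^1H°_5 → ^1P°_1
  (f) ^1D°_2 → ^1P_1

(a) forbidden (parity fails)
(b) forbidden (ΔL, ΔJ fail)
(c) allowed
(d) forbidden (parity, ΔL, ΔJ fail)
(e) forbidden (parity, ΔL, ΔJ fail)
(f) allowed
Total allowed: 2 of 6.

2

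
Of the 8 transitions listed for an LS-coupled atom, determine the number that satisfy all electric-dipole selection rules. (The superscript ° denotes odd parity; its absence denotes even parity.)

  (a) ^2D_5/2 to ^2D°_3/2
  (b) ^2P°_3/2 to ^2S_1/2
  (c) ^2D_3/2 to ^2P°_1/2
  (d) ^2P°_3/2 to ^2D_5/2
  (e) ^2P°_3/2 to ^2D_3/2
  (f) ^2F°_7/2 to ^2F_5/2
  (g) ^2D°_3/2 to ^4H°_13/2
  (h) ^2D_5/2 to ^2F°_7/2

7

(a) allowed
(b) allowed
(c) allowed
(d) allowed
(e) allowed
(f) allowed
(g) forbidden (parity, ΔS, ΔL, ΔJ fail)
(h) allowed
Total allowed: 7 of 8.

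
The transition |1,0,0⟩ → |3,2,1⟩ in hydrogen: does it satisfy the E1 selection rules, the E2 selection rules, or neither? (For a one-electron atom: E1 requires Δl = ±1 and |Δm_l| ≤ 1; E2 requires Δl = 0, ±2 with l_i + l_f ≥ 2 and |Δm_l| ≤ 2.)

Δl = 2 − 0 = +2; l_i + l_f = 2.
Δm_l = +1.
E1 (Δl = ±1, |Δm_l| ≤ 1): not satisfied.
E2 (Δl = 0,±2, l_i+l_f ≥ 2, |Δm_l| ≤ 2): satisfied.

E2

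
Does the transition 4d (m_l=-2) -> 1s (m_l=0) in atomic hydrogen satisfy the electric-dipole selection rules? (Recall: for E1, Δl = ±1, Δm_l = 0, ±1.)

Δl = 0 − 2 = -2; the E1 rule Δl = ±1 is violated.
m_l: -2 → 0 (Δm_l = +2). |Δm_l| ≤ 1 violated.
The transition is electric-dipole forbidden.

forbidden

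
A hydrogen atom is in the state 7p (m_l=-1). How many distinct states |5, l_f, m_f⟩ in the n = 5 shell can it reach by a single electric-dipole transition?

E1 requires Δl = ±1, so l_f ∈ {0, 2}; with 0 ≤ l_f ≤ n_f−1 = 4, the allowed l_f values are {0, 2}.
For l_f = 0: m_f ∈ {m_i−1, m_i, m_i+1} ∩ [−0, 0] = {0} → 1 state.
For l_f = 2: m_f ∈ {m_i−1, m_i, m_i+1} ∩ [−2, 2] = {-2, -1, 0} → 3 states.
Total: 4.

4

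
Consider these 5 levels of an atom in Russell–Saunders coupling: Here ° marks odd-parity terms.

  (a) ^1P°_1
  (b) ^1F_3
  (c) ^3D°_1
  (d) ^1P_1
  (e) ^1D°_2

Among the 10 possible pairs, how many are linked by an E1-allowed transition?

3

(a)–(b): forbidden (ΔL, ΔJ).
(a)–(c): forbidden (parity, ΔS).
(a)–(d): allowed.
(a)–(e): forbidden (parity).
(b)–(c): forbidden (ΔS, ΔJ).
(b)–(d): forbidden (parity, ΔL, ΔJ).
(b)–(e): allowed.
(c)–(d): forbidden (ΔS).
(c)–(e): forbidden (parity, ΔS).
(d)–(e): allowed.
Allowed pairs: 3 of 10.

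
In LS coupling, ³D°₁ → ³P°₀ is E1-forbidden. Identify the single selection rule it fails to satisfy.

Reading off the term symbols: S 1→1, L 2→1, J 1→0, parity odd→odd.
ΔL = 0, ±1 (not L=0↔0): L: 2 → 1, ΔL = -1 — ok.
Parity must change: odd → odd — fails.
ΔJ = 0, ±1 (not J=0↔0): J: 1 → 0, ΔJ = -1 — ok.
ΔS = 0: S: 1 → 1 — ok.

parity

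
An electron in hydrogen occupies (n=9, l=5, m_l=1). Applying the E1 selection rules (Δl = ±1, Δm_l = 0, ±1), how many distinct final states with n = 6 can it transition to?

3

E1 requires Δl = ±1, so l_f ∈ {4, 6}; with 0 ≤ l_f ≤ n_f−1 = 5, the allowed l_f values are {4}.
For l_f = 4: m_f ∈ {m_i−1, m_i, m_i+1} ∩ [−4, 4] = {0, 1, 2} → 3 states.
Total: 3.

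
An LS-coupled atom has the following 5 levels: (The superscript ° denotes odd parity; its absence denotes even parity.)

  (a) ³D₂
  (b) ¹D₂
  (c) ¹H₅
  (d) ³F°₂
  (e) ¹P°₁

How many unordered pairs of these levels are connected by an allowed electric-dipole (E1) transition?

(a)–(b): forbidden (parity, ΔS).
(a)–(c): forbidden (parity, ΔS, ΔL, ΔJ).
(a)–(d): allowed.
(a)–(e): forbidden (ΔS).
(b)–(c): forbidden (parity, ΔL, ΔJ).
(b)–(d): forbidden (ΔS).
(b)–(e): allowed.
(c)–(d): forbidden (ΔS, ΔL, ΔJ).
(c)–(e): forbidden (ΔL, ΔJ).
(d)–(e): forbidden (parity, ΔS, ΔL).
Allowed pairs: 2 of 10.

2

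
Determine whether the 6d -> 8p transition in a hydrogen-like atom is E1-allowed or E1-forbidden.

Δl = 1 − 2 = -1; the E1 rule Δl = ±1 is ✓.
All E1 selection rules are satisfied.

allowed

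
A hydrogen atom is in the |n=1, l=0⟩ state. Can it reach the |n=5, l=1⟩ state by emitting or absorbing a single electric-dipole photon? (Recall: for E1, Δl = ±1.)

l: 0 → 1 (Δl = +1). Δl = ±1 ✓.
All E1 selection rules are satisfied.

allowed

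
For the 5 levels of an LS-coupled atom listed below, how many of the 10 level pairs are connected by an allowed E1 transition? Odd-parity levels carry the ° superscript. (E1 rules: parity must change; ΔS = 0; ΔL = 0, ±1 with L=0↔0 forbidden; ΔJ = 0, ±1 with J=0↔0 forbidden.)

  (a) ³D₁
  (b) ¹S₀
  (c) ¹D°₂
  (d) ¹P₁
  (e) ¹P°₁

3

(a)–(b): forbidden (parity, ΔS, ΔL).
(a)–(c): forbidden (ΔS).
(a)–(d): forbidden (parity, ΔS).
(a)–(e): forbidden (ΔS).
(b)–(c): forbidden (ΔL, ΔJ).
(b)–(d): forbidden (parity).
(b)–(e): allowed.
(c)–(d): allowed.
(c)–(e): forbidden (parity).
(d)–(e): allowed.
Allowed pairs: 3 of 10.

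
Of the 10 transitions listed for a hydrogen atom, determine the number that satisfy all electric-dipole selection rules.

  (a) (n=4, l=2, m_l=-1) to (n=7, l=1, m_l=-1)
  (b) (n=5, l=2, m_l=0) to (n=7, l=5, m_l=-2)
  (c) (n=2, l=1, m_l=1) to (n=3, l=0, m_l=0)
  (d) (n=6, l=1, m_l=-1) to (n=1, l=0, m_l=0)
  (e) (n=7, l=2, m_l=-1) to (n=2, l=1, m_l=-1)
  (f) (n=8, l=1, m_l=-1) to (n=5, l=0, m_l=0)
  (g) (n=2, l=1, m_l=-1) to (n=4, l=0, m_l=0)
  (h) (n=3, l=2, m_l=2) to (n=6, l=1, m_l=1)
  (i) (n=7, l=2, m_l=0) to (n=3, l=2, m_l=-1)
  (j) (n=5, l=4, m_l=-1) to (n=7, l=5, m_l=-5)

7

(a) allowed
(b) forbidden — Δl = +3 (E1 requires Δl = ±1); Δm_l = -2 (E1 requires Δm_l = 0, ±1)
(c) allowed
(d) allowed
(e) allowed
(f) allowed
(g) allowed
(h) allowed
(i) forbidden — Δl = +0 (E1 requires Δl = ±1)
(j) forbidden — Δm_l = -4 (E1 requires Δm_l = 0, ±1)
Total allowed: 7 of 10.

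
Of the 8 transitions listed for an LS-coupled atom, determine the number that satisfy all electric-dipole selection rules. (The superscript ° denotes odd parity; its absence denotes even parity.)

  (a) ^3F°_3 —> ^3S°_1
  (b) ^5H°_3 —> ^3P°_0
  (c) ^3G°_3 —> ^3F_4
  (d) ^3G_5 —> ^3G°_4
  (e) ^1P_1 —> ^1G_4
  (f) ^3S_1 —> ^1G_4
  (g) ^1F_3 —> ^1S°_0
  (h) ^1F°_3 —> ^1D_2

3

(a) forbidden (parity, ΔL, ΔJ fail)
(b) forbidden (parity, ΔS, ΔL, ΔJ fail)
(c) allowed
(d) allowed
(e) forbidden (parity, ΔL, ΔJ fail)
(f) forbidden (parity, ΔS, ΔL, ΔJ fail)
(g) forbidden (ΔL, ΔJ fail)
(h) allowed
Total allowed: 3 of 8.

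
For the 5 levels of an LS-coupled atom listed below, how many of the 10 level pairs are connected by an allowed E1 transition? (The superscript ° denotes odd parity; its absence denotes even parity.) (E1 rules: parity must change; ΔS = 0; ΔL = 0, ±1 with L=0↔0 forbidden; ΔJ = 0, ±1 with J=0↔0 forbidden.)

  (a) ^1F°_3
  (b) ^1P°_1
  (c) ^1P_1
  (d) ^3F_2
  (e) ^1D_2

(a)–(b): forbidden (parity, ΔL, ΔJ).
(a)–(c): forbidden (ΔL, ΔJ).
(a)–(d): forbidden (ΔS).
(a)–(e): allowed.
(b)–(c): allowed.
(b)–(d): forbidden (ΔS, ΔL).
(b)–(e): allowed.
(c)–(d): forbidden (parity, ΔS, ΔL).
(c)–(e): forbidden (parity).
(d)–(e): forbidden (parity, ΔS).
Allowed pairs: 3 of 10.

3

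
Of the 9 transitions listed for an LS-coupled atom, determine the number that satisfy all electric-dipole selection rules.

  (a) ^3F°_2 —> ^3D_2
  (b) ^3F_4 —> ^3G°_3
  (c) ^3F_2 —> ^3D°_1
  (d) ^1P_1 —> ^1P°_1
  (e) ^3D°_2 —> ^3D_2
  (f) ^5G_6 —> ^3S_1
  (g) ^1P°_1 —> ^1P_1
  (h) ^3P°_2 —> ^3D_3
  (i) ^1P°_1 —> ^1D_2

8

(a) allowed
(b) allowed
(c) allowed
(d) allowed
(e) allowed
(f) forbidden (parity, ΔS, ΔL, ΔJ fail)
(g) allowed
(h) allowed
(i) allowed
Total allowed: 8 of 9.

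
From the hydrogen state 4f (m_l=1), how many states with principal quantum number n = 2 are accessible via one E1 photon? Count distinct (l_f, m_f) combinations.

0

E1 requires l_f ∈ {2, 4}, but neither lies in [0, 1], so no final state is reachable.
Total: 0.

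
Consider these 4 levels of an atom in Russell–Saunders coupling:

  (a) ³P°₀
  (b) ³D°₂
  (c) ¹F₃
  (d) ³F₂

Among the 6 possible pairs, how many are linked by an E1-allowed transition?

1

(a)–(b): forbidden (parity, ΔJ).
(a)–(c): forbidden (ΔS, ΔL, ΔJ).
(a)–(d): forbidden (ΔL, ΔJ).
(b)–(c): forbidden (ΔS).
(b)–(d): allowed.
(c)–(d): forbidden (parity, ΔS).
Allowed pairs: 1 of 6.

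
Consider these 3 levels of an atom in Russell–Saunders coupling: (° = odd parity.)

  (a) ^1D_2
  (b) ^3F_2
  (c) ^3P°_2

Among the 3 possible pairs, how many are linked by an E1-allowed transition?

0

(a)–(b): forbidden (parity, ΔS).
(a)–(c): forbidden (ΔS).
(b)–(c): forbidden (ΔL).
Allowed pairs: 0 of 3.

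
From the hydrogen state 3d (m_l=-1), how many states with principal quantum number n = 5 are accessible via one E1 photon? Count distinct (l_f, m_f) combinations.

5

E1 requires Δl = ±1, so l_f ∈ {1, 3}; with 0 ≤ l_f ≤ n_f−1 = 4, the allowed l_f values are {1, 3}.
For l_f = 1: m_f ∈ {m_i−1, m_i, m_i+1} ∩ [−1, 1] = {-1, 0} → 2 states.
For l_f = 3: m_f ∈ {m_i−1, m_i, m_i+1} ∩ [−3, 3] = {-2, -1, 0} → 3 states.
Total: 5.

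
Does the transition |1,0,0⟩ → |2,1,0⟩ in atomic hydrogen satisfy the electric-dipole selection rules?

allowed

Δl = 1 − 0 = +1; the E1 rule Δl = ±1 is ✓.
m_l: 0 → 0 (Δm_l = +0). |Δm_l| ≤ 1 ✓.
All E1 selection rules are satisfied.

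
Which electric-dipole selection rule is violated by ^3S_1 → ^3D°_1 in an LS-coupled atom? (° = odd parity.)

Initial level: S=1, L=0, J=1, parity even. Final level: S=1, L=2, J=1, parity odd.
Parity must change: even → odd — ✓.
ΔJ = 0, ±1 (not J=0↔0): J: 1 → 1, ΔJ = +0 — ✓.
ΔS = 0: S: 1 → 1 — ✓.
ΔL = 0, ±1 (not L=0↔0): L: 0 → 2, ΔL = +2 — ✗.

the ΔL = 0, ±1 rule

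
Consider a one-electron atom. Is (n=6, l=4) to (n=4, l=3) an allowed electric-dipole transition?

Δl = 3 − 4 = -1; the E1 rule Δl = ±1 is satisfied.
All E1 selection rules are satisfied.

allowed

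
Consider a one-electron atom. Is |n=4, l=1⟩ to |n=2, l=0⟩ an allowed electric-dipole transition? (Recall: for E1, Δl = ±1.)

allowed

Initial l = 1, final l = 0, so Δl = -1. E1 requires Δl = ±1: ok.
All E1 selection rules are satisfied.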